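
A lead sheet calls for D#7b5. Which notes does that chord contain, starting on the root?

D# – F## – A – C#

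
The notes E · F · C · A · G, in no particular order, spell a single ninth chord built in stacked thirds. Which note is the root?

Arranged so that each adjacent pair is a third by letter name: F – A – C – E – G.
The bottom of that stack, F, is the root (this is F major ninth).

F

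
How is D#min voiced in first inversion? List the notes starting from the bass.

D#min = D#–F#–A#; first inversion → third (F#) lowest.

F# – A# – D#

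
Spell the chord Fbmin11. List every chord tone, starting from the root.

Fbmin11: minor eleventh on Fb.
Fb — root
Abb — minor 3rd
Cb — perfect 5th
Ebb — minor 7th
Gb — major 9th
Bbb — perfect 11th

Fb  Abb  Cb  Ebb  Gb  Bbb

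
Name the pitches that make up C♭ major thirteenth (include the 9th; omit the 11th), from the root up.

Cb Eb Gb Bb Db Ab

C♭ major thirteenth is a major thirteenth built on Cb.
Cb — root
Eb — major 3rd
Gb — perfect 5th
Bb — major 7th
Db — major 9th
Ab — major 13th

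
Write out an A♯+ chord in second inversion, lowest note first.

E𝄪  A♯  C𝄪

In root position, A♯+ is A♯–C𝄪–E𝄪.
Second inversion puts the fifth (E𝄪) in the bass.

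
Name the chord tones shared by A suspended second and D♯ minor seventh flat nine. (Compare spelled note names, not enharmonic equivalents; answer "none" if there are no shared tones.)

A suspended second: A B E
D♯ minor seventh flat nine: D-sharp F-sharp A-sharp C-sharp E
Common to both → E.

E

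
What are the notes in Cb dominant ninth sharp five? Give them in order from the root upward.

C-flat – E-flat – G – B-double-flat – D-flat

Cb dominant ninth sharp five is a dominant ninth sharp five built on C-flat.
C-flat — root
E-flat — major 3rd
G — augmented 5th
B-double-flat — minor 7th
D-flat — major 9th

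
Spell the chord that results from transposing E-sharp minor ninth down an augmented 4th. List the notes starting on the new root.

B, D, F#, A, C#

An augmented 4th down from E# is B, so the new chord is B minor ninth.
B — root
D — minor 3rd
F# — perfect 5th
A — minor 7th
C# — major 9th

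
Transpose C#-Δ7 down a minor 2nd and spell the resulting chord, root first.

B#  D#  F##  A##

C# down a minor 2nd → B#. New chord: B# minor-major seventh.
root → B#
3rd (minor 3rd) → D#
5th (perfect 5th) → F##
7th (major 7th) → A##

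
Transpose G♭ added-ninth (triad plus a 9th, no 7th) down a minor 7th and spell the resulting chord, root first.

A minor 7th down from G-flat is A-flat, so the new chord is A-flat added-ninth.
root → A-flat
3rd (major 3rd) → C
5th (perfect 5th) → E-flat
9th (major 9th) → B-flat

A-flat  C  E-flat  B-flat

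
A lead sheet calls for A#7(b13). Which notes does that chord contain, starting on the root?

A♯, C𝄪, E♯, G♯, F♯

A#7(b13): dominant seventh flat thirteen on A♯.
root → A♯
3rd (major 3rd) → C𝄪
5th (perfect 5th) → E♯
7th (minor 7th) → G♯
13th (minor 13th) → F♯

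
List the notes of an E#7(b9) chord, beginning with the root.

Root E#, quality dominant seventh flat nine:
root → E#
3rd (major 3rd) → G##
5th (perfect 5th) → B#
7th (minor 7th) → D#
9th (minor 9th) → F#

E#  G##  B#  D#  F#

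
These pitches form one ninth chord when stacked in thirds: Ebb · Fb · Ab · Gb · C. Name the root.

Stacking in thirds gives Fb – Ab – C – Ebb – Gb, so Fb is the root — Fb dominant ninth sharp five.

Fb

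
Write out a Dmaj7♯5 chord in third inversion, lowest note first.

Dmaj7♯5 = D–F♯–A♯–C♯; third inversion → seventh (C♯) lowest.

C♯ – D – F♯ – A♯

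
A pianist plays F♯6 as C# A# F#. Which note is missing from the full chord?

F♯6 = F#, A#, C#, D#. The voicing lacks the 6th (major 6th), D#.

D#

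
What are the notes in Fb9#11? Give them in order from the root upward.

Fb, Ab, Cb, Ebb, Gb, Bb

Fb9#11: dominant ninth sharp eleven on Fb.
- root: Fb
- major 3rd: Ab
- perfect 5th: Cb
- minor 7th: Ebb
- major 9th: Gb
- augmented 11th: Bb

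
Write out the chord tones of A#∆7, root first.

A#∆7: major seventh on A#.
Root: A#
Major 3rd (3rd): C##
Perfect 5th (5th): E#
Major 7th (7th): G##

A# C## E# G##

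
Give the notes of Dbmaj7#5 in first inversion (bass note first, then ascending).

F A C Db

In root position, Dbmaj7#5 is Db–F–A–C.
First inversion puts the third (F) in the bass.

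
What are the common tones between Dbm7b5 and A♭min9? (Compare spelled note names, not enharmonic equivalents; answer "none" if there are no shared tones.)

Cb

Dbm7b5: Db Fb Abb Cb
A♭min9: Ab Cb Eb Gb Bb
Common to both → Cb.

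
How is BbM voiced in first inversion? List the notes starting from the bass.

D – F – Bb

BbM = Bb–D–F; first inversion → third (D) lowest.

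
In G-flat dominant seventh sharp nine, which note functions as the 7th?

F-flat

Root of G-flat dominant seventh sharp nine = G-flat. The 7th is a minor 7th: G-flat up a minor 7th → F-flat.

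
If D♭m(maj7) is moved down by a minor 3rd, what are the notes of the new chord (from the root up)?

B♭ – D♭ – F – A

Transposed root: D♭ → B♭ (minor 3rd down). So we spell B♭ minor-major seventh:
B♭ — root
D♭ — minor 3rd
F — perfect 5th
A — major 7th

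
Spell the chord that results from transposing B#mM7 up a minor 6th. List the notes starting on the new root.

G# – B – D# – F##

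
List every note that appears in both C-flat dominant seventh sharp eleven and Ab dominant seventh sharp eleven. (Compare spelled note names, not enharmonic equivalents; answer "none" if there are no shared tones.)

C-flat dominant seventh sharp eleven: C-flat E-flat G-flat B-double-flat F
Ab dominant seventh sharp eleven: A-flat C E-flat G-flat D
Common to both → E-flat, G-flat.

E-flat  G-flat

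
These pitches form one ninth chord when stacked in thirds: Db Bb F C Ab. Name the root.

Stacking in thirds gives Bb – Db – F – Ab – C, so Bb is the root — Bb minor ninth.

Bb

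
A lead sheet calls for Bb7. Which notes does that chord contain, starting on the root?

Root B♭, quality dominant seventh:
B♭ — root
D — major 3rd
F — perfect 5th
A♭ — minor 7th

B♭ – D – F – A♭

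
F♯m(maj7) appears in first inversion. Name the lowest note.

A

F♯m(maj7) in root position is F#–A–C#–E#.
First inversion places the third in the bass, which is A.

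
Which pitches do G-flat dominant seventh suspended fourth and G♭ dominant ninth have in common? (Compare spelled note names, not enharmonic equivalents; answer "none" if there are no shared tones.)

G-flat D-flat F-flat

G-flat dominant seventh suspended fourth: G-flat C-flat D-flat F-flat
G♭ dominant ninth: G-flat B-flat D-flat F-flat A-flat
Common to both → G-flat, D-flat, F-flat.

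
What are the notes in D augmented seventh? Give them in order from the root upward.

D, F-sharp, A-sharp, C

D augmented seventh: augmented seventh on D.
D — root
F-sharp — major 3rd
A-sharp — augmented 5th
C — minor 7th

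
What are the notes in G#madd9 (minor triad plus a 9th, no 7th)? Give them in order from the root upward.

G♯ – B – D♯ – A♯

G#madd9 is a minor added-ninth built on G♯.
G♯ — root
B — minor 3rd
D♯ — perfect 5th
A♯ — major 9th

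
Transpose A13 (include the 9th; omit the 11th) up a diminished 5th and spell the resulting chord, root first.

Transposed root: A → Eb (diminished 5th up). So we spell Eb dominant thirteenth:
Root: Eb
Major 3rd (3rd): G
Perfect 5th (5th): Bb
Minor 7th (7th): Db
Major 9th (9th): F
Major 13th (13th): C

Eb G Bb Db F C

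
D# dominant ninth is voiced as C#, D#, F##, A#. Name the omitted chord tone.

The full D# dominant ninth chord is D#, F##, A#, C#, E#.
Comparing with the voicing, the major 9th (9th) — E# — is absent.

E#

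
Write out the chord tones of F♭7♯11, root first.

F♭7♯11 is a dominant seventh sharp eleven built on Fb.
Root: Fb
Major 3rd (3rd): Ab
Perfect 5th (5th): Cb
Minor 7th (7th): Ebb
Augmented 11th (11th): Bb

Fb, Ab, Cb, Ebb, Bb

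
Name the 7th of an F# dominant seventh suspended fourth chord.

E

F# dominant seventh suspended fourth is built on F-sharp; its 7th is a minor 7th above the root.
A seventh above F uses the letter E, and the minor 7th above F-sharp is E.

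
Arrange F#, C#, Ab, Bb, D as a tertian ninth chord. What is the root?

Stacking in thirds gives Bb – D – F# – Ab – C#, so Bb is the root — Bb dominant seventh sharp nine sharp five.

Bb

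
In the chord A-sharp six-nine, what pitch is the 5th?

Root of A-sharp six-nine = A-sharp. The 5th is a perfect 5th: A-sharp up a perfect 5th → E-sharp.

E-sharp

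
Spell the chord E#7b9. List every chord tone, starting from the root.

E#  G##  B#  D#  F#

E#7b9: dominant seventh flat nine on E#.
E# — root
G## — major 3rd
B# — perfect 5th
D# — minor 7th
F# — minor 9th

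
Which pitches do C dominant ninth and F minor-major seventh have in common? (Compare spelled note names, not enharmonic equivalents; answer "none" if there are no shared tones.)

C, E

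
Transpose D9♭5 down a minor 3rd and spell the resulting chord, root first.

B  D#  F  A  C#

A minor 3rd down from D is B, so the new chord is B dominant ninth flat five.
B — root
D# — major 3rd
F — diminished 5th
A — minor 7th
C# — major 9th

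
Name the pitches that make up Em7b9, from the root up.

Em7b9: minor seventh flat nine on E.
Root: E
Minor 3rd (3rd): G
Perfect 5th (5th): B
Minor 7th (7th): D
Minor 9th (9th): F

E – G – B – D – F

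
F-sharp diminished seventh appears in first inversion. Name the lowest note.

A

F-sharp diminished seventh = F#–A–C–Eb. First inversion → third in the bass = A.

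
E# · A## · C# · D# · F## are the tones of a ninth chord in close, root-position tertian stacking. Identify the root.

D#

Arranged so that each adjacent pair is a third by letter name: D# – F## – A## – C# – E#.
The bottom of that stack, D#, is the root (this is D# dominant ninth sharp five).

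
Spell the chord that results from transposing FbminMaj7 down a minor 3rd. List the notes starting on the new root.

Db  Fb  Ab  C

Fb down a minor 3rd → Db. New chord: Db minor-major seventh.
- root: Db
- minor 3rd: Fb
- perfect 5th: Ab
- major 7th: C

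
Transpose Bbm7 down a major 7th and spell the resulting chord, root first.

Cb – Ebb – Gb – Bbb

Transposed root: Bb → Cb (major 7th down). So we spell Cb minor seventh:
Root: Cb
Minor 3rd (3rd): Ebb
Perfect 5th (5th): Gb
Minor 7th (7th): Bbb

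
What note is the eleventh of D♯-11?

G#

Root of D♯-11 = D#. The 11th is a perfect 11th: D# up a perfect 11th → G#.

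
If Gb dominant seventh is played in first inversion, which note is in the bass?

B-flat

Gb dominant seventh = G-flat–B-flat–D-flat–F-flat. First inversion → third in the bass = B-flat.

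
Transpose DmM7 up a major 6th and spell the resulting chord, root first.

B – D – F♯ – A♯

Transposed root: D → B (major 6th up). So we spell B minor-major seventh:
- root: B
- minor 3rd: D
- perfect 5th: F♯
- major 7th: A♯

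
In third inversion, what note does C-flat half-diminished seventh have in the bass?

C-flat half-diminished seventh = Cb–Ebb–Gbb–Bbb. Third inversion → seventh in the bass = Bbb.

Bbb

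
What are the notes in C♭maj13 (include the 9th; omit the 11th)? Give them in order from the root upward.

C♭maj13 is a major thirteenth built on Cb.
Cb — root
Eb — major 3rd
Gb — perfect 5th
Bb — major 7th
Db — major 9th
Ab — major 13th

Cb, Eb, Gb, Bb, Db, Ab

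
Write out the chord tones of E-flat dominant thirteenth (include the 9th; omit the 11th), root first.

Root E-flat, quality dominant thirteenth:
root → E-flat
3rd (major 3rd) → G
5th (perfect 5th) → B-flat
7th (minor 7th) → D-flat
9th (major 9th) → F
13th (major 13th) → C

E-flat – G – B-flat – D-flat – F – C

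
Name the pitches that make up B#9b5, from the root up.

B#9b5 is a dominant ninth flat five built on B#.
root → B#
3rd (major 3rd) → D##
5th (diminished 5th) → F#
7th (minor 7th) → A#
9th (major 9th) → C##

B#, D##, F#, A#, C##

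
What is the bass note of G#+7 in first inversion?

G#+7 = G#–B#–D##–F#. First inversion → third in the bass = B#.

B#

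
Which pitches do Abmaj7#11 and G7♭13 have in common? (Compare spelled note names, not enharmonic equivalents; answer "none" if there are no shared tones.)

Eb  G  D

Abmaj7#11 = Ab, C, Eb, G, D.
G7♭13 = G, B, D, F, Eb.
Shared: Eb, G, D.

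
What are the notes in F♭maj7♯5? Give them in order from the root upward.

Fb  Ab  C  Eb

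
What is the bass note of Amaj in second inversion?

Amaj = A–C♯–E. Second inversion → fifth in the bass = E.

E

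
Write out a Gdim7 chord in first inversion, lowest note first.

Bb  Db  Fb  G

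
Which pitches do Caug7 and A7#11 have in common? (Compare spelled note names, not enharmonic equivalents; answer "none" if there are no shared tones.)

E

Caug7 = C, E, G♯, B♭.
A7#11 = A, C♯, E, G, D♯.
Shared: E.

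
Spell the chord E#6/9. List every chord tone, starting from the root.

E#6/9 is a six-nine built on E♯.
- root: E♯
- major 3rd: G𝄪
- perfect 5th: B♯
- major 6th: C𝄪
- major 9th: F𝄪

E♯, G𝄪, B♯, C𝄪, F𝄪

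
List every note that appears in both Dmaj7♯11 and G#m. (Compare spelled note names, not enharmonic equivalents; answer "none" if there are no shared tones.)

Dmaj7♯11: D F# A C# G#
G#m: G# B D#
Common to both → G#.

G#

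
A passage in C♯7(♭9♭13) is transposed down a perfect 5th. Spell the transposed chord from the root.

Transposed root: C# → F# (perfect 5th down). So we spell F# dominant seventh flat nine flat thirteen:
F# — root
A# — major 3rd
C# — perfect 5th
E — minor 7th
G — minor 9th
D — minor 13th

F#  A#  C#  E  G  D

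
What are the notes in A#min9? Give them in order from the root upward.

A♯, C♯, E♯, G♯, B♯

A#min9: minor ninth on A♯.
root → A♯
3rd (minor 3rd) → C♯
5th (perfect 5th) → E♯
7th (minor 7th) → G♯
9th (major 9th) → B♯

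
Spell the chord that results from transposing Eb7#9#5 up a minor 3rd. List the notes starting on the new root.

Gb  Bb  D  Fb  A

Transposed root: Eb → Gb (minor 3rd up). So we spell Gb dominant seventh sharp nine sharp five:
- root: Gb
- major 3rd: Bb
- augmented 5th: D
- minor 7th: Fb
- augmented 9th: A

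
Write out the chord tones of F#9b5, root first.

F#9b5: dominant ninth flat five on F♯.
Root: F♯
Major 3rd (3rd): A♯
Diminished 5th (5th): C
Minor 7th (7th): E
Major 9th (9th): G♯

F♯  A♯  C  E  G♯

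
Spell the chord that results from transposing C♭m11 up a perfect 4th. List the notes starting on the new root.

Fb Abb Cb Ebb Gb Bbb

A perfect 4th up from Cb is Fb, so the new chord is Fb minor eleventh.
Fb — root
Abb — minor 3rd
Cb — perfect 5th
Ebb — minor 7th
Gb — major 9th
Bbb — perfect 11th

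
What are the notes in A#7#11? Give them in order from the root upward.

A♯, C𝄪, E♯, G♯, D𝄪

A#7#11: dominant seventh sharp eleven on A♯.
Root: A♯
Major 3rd (3rd): C𝄪
Perfect 5th (5th): E♯
Minor 7th (7th): G♯
Augmented 11th (11th): D𝄪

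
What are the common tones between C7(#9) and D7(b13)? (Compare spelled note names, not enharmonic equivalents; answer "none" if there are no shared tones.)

C  Bb

C7(#9): C E G Bb D#
D7(b13): D F# A C Bb
Common to both → C, Bb.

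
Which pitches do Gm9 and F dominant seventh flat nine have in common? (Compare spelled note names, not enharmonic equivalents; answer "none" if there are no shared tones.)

F – A

Gm9: G Bb D F A
F dominant seventh flat nine: F A C Eb Gb
Common to both → F, A.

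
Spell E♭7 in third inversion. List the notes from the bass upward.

Db, Eb, G, Bb

E♭7 = Eb–G–Bb–Db; third inversion → seventh (Db) lowest.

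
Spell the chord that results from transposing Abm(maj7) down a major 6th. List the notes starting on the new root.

Cb, Ebb, Gb, Bb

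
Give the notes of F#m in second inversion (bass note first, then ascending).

C#  F#  A

F#m = F#–A–C#; second inversion → fifth (C#) lowest.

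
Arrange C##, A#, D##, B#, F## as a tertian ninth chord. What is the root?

B#

Arranged so that each adjacent pair is a third by letter name: B# – D## – F## – A# – C##.
The bottom of that stack, B#, is the root (this is B# dominant ninth).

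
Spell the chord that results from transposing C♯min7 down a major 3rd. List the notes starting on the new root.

A major 3rd down from C# is A, so the new chord is A minor seventh.
- root: A
- minor 3rd: C
- perfect 5th: E
- minor 7th: G

A  C  E  G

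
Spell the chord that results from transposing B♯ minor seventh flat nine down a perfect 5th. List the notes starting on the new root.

E#, G#, B#, D#, F#

B# down a perfect 5th → E#. New chord: E# minor seventh flat nine.
- root: E#
- minor 3rd: G#
- perfect 5th: B#
- minor 7th: D#
- minor 9th: F#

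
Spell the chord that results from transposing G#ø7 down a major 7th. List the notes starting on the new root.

A, C, Eb, G

Transposed root: G# → A (major 7th down). So we spell A half-diminished seventh:
- root: A
- minor 3rd: C
- diminished 5th: Eb
- minor 7th: G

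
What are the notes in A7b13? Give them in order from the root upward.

Root A, quality dominant seventh flat thirteen:
Root: A
Major 3rd (3rd): C#
Perfect 5th (5th): E
Minor 7th (7th): G
Minor 13th (13th): F

A – C# – E – G – F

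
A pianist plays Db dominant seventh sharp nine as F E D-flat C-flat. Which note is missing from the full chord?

A-flat

Db dominant seventh sharp nine = D-flat, F, A-flat, C-flat, E. The voicing lacks the 5th (perfect 5th), A-flat.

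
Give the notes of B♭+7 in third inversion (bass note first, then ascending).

In root position, B♭+7 is Bb–D–F#–Ab.
Third inversion puts the seventh (Ab) in the bass.

Ab Bb D F#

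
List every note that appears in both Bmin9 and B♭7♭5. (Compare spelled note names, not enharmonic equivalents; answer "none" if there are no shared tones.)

Bmin9 = B, D, F♯, A, C♯.
B♭7♭5 = B♭, D, F♭, A♭.
Shared: D.

D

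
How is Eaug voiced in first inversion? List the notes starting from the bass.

G♯ – B♯ – E

In root position, Eaug is E–G♯–B♯.
First inversion puts the third (G♯) in the bass.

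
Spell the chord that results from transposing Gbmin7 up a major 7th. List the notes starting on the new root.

F, Ab, C, Eb

Gb up a major 7th → F. New chord: F minor seventh.
- root: F
- minor 3rd: Ab
- perfect 5th: C
- minor 7th: Eb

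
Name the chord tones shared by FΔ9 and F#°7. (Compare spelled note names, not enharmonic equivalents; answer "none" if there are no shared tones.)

A – C

FΔ9: F A C E G
F#°7: F♯ A C E♭
Common to both → A, C.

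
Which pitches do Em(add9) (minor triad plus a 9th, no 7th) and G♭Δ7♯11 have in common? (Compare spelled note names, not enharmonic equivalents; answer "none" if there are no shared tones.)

Em(add9) = E, G, B, F#.
G♭Δ7♯11 = Gb, Bb, Db, F, C.
Shared: none.

none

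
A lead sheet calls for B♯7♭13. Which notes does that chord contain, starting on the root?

B♯7♭13 is a dominant seventh flat thirteen built on B#.
Root: B#
Major 3rd (3rd): D##
Perfect 5th (5th): F##
Minor 7th (7th): A#
Minor 13th (13th): G#

B# D## F## A# G#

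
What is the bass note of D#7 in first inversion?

F𝄪

D#7 in root position is D♯–F𝄪–A♯–C♯.
First inversion places the third in the bass, which is F𝄪.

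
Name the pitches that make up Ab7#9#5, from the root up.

A♭ C E G♭ B

Ab7#9#5 is a dominant seventh sharp nine sharp five built on A♭.
Root: A♭
Major 3rd (3rd): C
Augmented 5th (5th): E
Minor 7th (7th): G♭
Augmented 9th (9th): B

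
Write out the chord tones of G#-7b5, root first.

G# – B – D – F#

G#-7b5 is a half-diminished seventh built on G#.
Root: G#
Minor 3rd (3rd): B
Diminished 5th (5th): D
Minor 7th (7th): F#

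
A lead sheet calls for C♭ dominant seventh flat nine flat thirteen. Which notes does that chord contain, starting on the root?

C♭ dominant seventh flat nine flat thirteen is a dominant seventh flat nine flat thirteen built on C-flat.
root → C-flat
3rd (major 3rd) → E-flat
5th (perfect 5th) → G-flat
7th (minor 7th) → B-double-flat
9th (minor 9th) → D-double-flat
13th (minor 13th) → A-double-flat

C-flat, E-flat, G-flat, B-double-flat, D-double-flat, A-double-flat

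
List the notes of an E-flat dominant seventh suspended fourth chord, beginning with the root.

E-flat dominant seventh suspended fourth: dominant seventh suspended fourth on Eb.
- root: Eb
- perfect 4th: Ab
- perfect 5th: Bb
- minor 7th: Db

Eb Ab Bb Db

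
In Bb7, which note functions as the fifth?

F

Root of Bb7 = Bb. The 5th is a perfect 5th: Bb up a perfect 5th → F.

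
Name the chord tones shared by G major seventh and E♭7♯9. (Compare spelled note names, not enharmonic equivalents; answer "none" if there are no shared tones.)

G, F#

G major seventh: G B D F#
E♭7♯9: Eb G Bb Db F#
Common to both → G, F#.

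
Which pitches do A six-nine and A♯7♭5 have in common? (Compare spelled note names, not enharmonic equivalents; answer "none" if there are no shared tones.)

E

A six-nine = A, C♯, E, F♯, B.
A♯7♭5 = A♯, C𝄪, E, G♯.
Shared: E.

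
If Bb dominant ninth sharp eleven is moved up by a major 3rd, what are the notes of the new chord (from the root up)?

D, F♯, A, C, E, G♯

A major 3rd up from B♭ is D, so the new chord is D dominant ninth sharp eleven.
- root: D
- major 3rd: F♯
- perfect 5th: A
- minor 7th: C
- major 9th: E
- augmented 11th: G♯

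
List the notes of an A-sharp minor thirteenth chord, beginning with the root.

A#, C#, E#, G#, B#, D#, F##

A-sharp minor thirteenth: minor thirteenth on A#.
- root: A#
- minor 3rd: C#
- perfect 5th: E#
- minor 7th: G#
- major 9th: B#
- perfect 11th: D#
- major 13th: F##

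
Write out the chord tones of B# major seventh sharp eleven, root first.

B-sharp, D-double-sharp, F-double-sharp, A-double-sharp, E-double-sharp

Root B-sharp, quality major seventh sharp eleven:
root → B-sharp
3rd (major 3rd) → D-double-sharp
5th (perfect 5th) → F-double-sharp
7th (major 7th) → A-double-sharp
11th (augmented 11th) → E-double-sharp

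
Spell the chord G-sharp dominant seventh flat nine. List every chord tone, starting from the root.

G-sharp, B-sharp, D-sharp, F-sharp, A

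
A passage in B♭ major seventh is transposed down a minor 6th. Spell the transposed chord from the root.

A minor 6th down from Bb is D, so the new chord is D major seventh.
root → D
3rd (major 3rd) → F#
5th (perfect 5th) → A
7th (major 7th) → C#

D – F# – A – C#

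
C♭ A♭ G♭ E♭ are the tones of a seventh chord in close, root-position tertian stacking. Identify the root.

A♭

Stacking in thirds gives A♭ – C♭ – E♭ – G♭, so A♭ is the root — A♭ minor seventh.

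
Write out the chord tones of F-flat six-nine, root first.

Fb – Ab – Cb – Db – Gb

Root Fb, quality six-nine:
root → Fb
3rd (major 3rd) → Ab
5th (perfect 5th) → Cb
6th (major 6th) → Db
9th (major 9th) → Gb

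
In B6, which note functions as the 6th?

B6 is built on B; its 6th is a major 6th above the root.
A sixth above B uses the letter G, and the major 6th above B is G♯.

G♯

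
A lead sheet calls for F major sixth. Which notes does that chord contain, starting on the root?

F, A, C, D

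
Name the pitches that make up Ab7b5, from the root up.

Ab, C, Ebb, Gb

Root Ab, quality dominant seventh flat five:
Root: Ab
Major 3rd (3rd): C
Diminished 5th (5th): Ebb
Minor 7th (7th): Gb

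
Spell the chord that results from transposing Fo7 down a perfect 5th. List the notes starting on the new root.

Transposed root: F → Bb (perfect 5th down). So we spell Bb diminished seventh:
root → Bb
3rd (minor 3rd) → Db
5th (diminished 5th) → Fb
7th (diminished 7th) → Abb

Bb, Db, Fb, Abb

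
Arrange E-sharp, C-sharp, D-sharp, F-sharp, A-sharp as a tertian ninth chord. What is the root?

D-sharp

Arranged so that each adjacent pair is a third by letter name: D-sharp – F-sharp – A-sharp – C-sharp – E-sharp.
The bottom of that stack, D-sharp, is the root (this is D-sharp minor ninth).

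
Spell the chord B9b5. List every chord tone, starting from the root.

B, D#, F, A, C#

Root B, quality dominant ninth flat five:
B — root
D# — major 3rd
F — diminished 5th
A — minor 7th
C# — major 9th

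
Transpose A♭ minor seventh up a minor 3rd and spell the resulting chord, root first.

Ab up a minor 3rd → Cb. New chord: Cb minor seventh.
root → Cb
3rd (minor 3rd) → Ebb
5th (perfect 5th) → Gb
7th (minor 7th) → Bbb

Cb  Ebb  Gb  Bbb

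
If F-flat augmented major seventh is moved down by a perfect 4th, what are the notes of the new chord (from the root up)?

C♭ – E♭ – G – B♭

A perfect 4th down from F♭ is C♭, so the new chord is C♭ augmented major seventh.
C♭ — root
E♭ — major 3rd
G — augmented 5th
B♭ — major 7th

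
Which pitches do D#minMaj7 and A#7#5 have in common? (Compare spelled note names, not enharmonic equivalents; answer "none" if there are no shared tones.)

A♯  C𝄪

D#minMaj7 = D♯, F♯, A♯, C𝄪.
A#7#5 = A♯, C𝄪, E𝄪, G♯.
Shared: A♯, C𝄪.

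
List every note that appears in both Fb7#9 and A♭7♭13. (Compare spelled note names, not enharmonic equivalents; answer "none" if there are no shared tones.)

Fb – Ab

Fb7#9: Fb Ab Cb Ebb G
A♭7♭13: Ab C Eb Gb Fb
Common to both → Fb, Ab.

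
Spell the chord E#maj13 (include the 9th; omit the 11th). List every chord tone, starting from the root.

E# – G## – B# – D## – F## – C##

Root E#, quality major thirteenth:
root → E#
3rd (major 3rd) → G##
5th (perfect 5th) → B#
7th (major 7th) → D##
9th (major 9th) → F##
13th (major 13th) → C##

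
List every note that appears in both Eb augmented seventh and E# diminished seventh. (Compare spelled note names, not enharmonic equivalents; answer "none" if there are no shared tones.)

B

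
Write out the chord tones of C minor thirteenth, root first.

Root C, quality minor thirteenth:
Root: C
Minor 3rd (3rd): E-flat
Perfect 5th (5th): G
Minor 7th (7th): B-flat
Major 9th (9th): D
Perfect 11th (11th): F
Major 13th (13th): A

C  E-flat  G  B-flat  D  F  A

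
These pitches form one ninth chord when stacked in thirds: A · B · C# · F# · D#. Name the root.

B

Arranged so that each adjacent pair is a third by letter name: B – D# – F# – A – C#.
The bottom of that stack, B, is the root (this is B dominant ninth).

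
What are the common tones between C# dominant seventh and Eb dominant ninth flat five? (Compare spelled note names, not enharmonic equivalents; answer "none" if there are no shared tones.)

none

C# dominant seventh: C-sharp E-sharp G-sharp B
Eb dominant ninth flat five: E-flat G B-double-flat D-flat F
Common to both → none.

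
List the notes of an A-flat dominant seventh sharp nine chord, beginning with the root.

A-flat dominant seventh sharp nine: dominant seventh sharp nine on Ab.
root → Ab
3rd (major 3rd) → C
5th (perfect 5th) → Eb
7th (minor 7th) → Gb
9th (augmented 9th) → B

Ab C Eb Gb B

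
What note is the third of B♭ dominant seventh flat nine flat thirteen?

D

Root of B♭ dominant seventh flat nine flat thirteen = Bb. The 3rd is a major 3rd: Bb up a major 3rd → D.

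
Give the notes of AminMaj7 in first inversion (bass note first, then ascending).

C  E  G#  A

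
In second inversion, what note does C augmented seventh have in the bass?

C augmented seventh = C–E–G-sharp–B-flat. Second inversion → fifth in the bass = G-sharp.

G-sharp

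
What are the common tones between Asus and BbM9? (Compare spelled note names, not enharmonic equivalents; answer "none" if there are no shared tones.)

A, D

Asus: A D E
BbM9: Bb D F A C
Common to both → A, D.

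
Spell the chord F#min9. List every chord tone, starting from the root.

F# A C# E G#

Root F#, quality minor ninth:
Root: F#
Minor 3rd (3rd): A
Perfect 5th (5th): C#
Minor 7th (7th): E
Major 9th (9th): G#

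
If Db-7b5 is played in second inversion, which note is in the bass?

Db-7b5 in root position is Db–Fb–Abb–Cb.
Second inversion places the fifth in the bass, which is Abb.

Abb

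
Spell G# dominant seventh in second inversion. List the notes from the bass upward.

D-sharp, F-sharp, G-sharp, B-sharp

In root position, G# dominant seventh is G-sharp–B-sharp–D-sharp–F-sharp.
Second inversion puts the fifth (D-sharp) in the bass.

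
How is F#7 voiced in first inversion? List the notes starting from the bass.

A♯ C♯ E F♯

F#7 = F♯–A♯–C♯–E; first inversion → third (A♯) lowest.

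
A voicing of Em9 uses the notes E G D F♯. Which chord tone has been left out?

The full Em9 chord is E, G, B, D, F♯.
Comparing with the voicing, the perfect 5th (5th) — B — is absent.

B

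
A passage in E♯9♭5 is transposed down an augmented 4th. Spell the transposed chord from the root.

An augmented 4th down from E# is B, so the new chord is B dominant ninth flat five.
B — root
D# — major 3rd
F — diminished 5th
A — minor 7th
C# — major 9th

B  D#  F  A  C#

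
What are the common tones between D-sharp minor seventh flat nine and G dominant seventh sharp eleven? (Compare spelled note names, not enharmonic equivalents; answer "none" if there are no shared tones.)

C#

D-sharp minor seventh flat nine: D# F# A# C# E
G dominant seventh sharp eleven: G B D F C#
Common to both → C#.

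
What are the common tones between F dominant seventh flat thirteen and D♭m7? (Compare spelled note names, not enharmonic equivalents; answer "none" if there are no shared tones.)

F dominant seventh flat thirteen = F, A, C, Eb, Db.
D♭m7 = Db, Fb, Ab, Cb.
Shared: Db.

Db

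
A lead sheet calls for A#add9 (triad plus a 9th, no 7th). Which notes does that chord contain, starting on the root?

A# – C## – E# – B#

Root A#, quality added-ninth:
Root: A#
Major 3rd (3rd): C##
Perfect 5th (5th): E#
Major 9th (9th): B#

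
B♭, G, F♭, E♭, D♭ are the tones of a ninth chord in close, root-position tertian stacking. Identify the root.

E♭

Stacking in thirds gives E♭ – G – B♭ – D♭ – F♭, so E♭ is the root — E♭ dominant seventh flat nine.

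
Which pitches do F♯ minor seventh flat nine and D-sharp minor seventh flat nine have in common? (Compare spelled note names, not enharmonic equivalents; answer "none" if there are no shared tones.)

F♯ minor seventh flat nine = F-sharp, A, C-sharp, E, G.
D-sharp minor seventh flat nine = D-sharp, F-sharp, A-sharp, C-sharp, E.
Shared: F-sharp, C-sharp, E.

F-sharp – C-sharp – E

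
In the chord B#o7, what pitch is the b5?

Root of B#o7 = B#. The 5th is a diminished 5th: B# up a diminished 5th → F#.

F#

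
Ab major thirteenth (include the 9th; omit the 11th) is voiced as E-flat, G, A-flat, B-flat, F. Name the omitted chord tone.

C

Ab major thirteenth = A-flat, C, E-flat, G, B-flat, F. The voicing lacks the 3rd (major 3rd), C.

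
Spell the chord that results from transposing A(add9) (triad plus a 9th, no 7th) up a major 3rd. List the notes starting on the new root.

C♯, E♯, G♯, D♯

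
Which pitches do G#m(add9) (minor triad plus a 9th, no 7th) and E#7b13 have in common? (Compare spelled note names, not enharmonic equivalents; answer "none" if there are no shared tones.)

D#

G#m(add9): G# B D# A#
E#7b13: E# G## B# D# C#
Common to both → D#.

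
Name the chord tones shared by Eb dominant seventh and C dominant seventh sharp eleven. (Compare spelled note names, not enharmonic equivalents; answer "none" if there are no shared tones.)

Eb dominant seventh = E-flat, G, B-flat, D-flat.
C dominant seventh sharp eleven = C, E, G, B-flat, F-sharp.
Shared: G, B-flat.

G – B-flat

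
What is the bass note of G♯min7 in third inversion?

F♯

G♯min7 in root position is G♯–B–D♯–F♯.
Third inversion places the seventh in the bass, which is F♯.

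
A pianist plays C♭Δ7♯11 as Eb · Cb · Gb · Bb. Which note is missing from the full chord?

The full C♭Δ7♯11 chord is Cb, Eb, Gb, Bb, F.
Comparing with the voicing, the augmented 11th (11th) — F — is absent.

F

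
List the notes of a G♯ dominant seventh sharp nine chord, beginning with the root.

G-sharp, B-sharp, D-sharp, F-sharp, A-double-sharp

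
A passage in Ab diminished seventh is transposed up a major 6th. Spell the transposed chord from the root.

F Ab Cb Ebb

A major 6th up from Ab is F, so the new chord is F diminished seventh.
- root: F
- minor 3rd: Ab
- diminished 5th: Cb
- diminished 7th: Ebb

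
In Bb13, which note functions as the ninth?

Root of Bb13 = B♭. The 9th is a major 9th: B♭ up a major 9th → C.

C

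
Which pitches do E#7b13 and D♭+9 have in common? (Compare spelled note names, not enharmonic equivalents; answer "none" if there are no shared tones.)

E#7b13: E# G## B# D# C#
D♭+9: Db F A Cb Eb
Common to both → none.

none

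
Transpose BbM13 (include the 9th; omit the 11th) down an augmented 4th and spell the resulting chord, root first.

An augmented 4th down from Bb is Fb, so the new chord is Fb major thirteenth.
Root: Fb
Major 3rd (3rd): Ab
Perfect 5th (5th): Cb
Major 7th (7th): Eb
Major 9th (9th): Gb
Major 13th (13th): Db

Fb Ab Cb Eb Gb Db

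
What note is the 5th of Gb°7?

Gb°7 is built on Gb; its 5th is a diminished 5th above the root.
A fifth above G uses the letter D, and the diminished 5th above Gb is Dbb.

Dbb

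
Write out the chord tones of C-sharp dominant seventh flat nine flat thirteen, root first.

C-sharp, E-sharp, G-sharp, B, D, A

Root C-sharp, quality dominant seventh flat nine flat thirteen:
C-sharp — root
E-sharp — major 3rd
G-sharp — perfect 5th
B — minor 7th
D — minor 9th
A — minor 13th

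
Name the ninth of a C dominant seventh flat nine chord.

D-flat

C dominant seventh flat nine is built on C; its 9th is a minor 9th above the root.
A second above C uses the letter D, and the minor 9th above C is D-flat.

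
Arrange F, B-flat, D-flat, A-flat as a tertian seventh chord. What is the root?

Arranged so that each adjacent pair is a third by letter name: B-flat – D-flat – F – A-flat.
The bottom of that stack, B-flat, is the root (this is B-flat minor seventh).

B-flat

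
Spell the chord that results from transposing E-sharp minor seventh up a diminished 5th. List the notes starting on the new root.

A diminished 5th up from E# is B, so the new chord is B minor seventh.
B — root
D — minor 3rd
F# — perfect 5th
A — minor 7th

B, D, F#, A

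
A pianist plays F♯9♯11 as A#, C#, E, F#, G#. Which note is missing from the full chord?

The full F♯9♯11 chord is F#, A#, C#, E, G#, B#.
Comparing with the voicing, the augmented 11th (11th) — B# — is absent.

B#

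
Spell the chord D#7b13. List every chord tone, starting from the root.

D#, F##, A#, C#, B

Root D#, quality dominant seventh flat thirteen:
D# — root
F## — major 3rd
A# — perfect 5th
C# — minor 7th
B — minor 13th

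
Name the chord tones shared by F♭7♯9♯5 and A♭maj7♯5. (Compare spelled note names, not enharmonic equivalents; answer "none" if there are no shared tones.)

Ab – C – G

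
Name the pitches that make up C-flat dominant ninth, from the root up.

Cb, Eb, Gb, Bbb, Db

C-flat dominant ninth is a dominant ninth built on Cb.
- root: Cb
- major 3rd: Eb
- perfect 5th: Gb
- minor 7th: Bbb
- major 9th: Db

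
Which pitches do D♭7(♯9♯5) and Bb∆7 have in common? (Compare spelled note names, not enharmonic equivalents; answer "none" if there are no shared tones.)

F A

D♭7(♯9♯5): D♭ F A C♭ E
Bb∆7: B♭ D F A
Common to both → F, A.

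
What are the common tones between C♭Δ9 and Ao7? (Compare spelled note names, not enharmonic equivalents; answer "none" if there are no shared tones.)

Eb  Gb

C♭Δ9: Cb Eb Gb Bb Db
Ao7: A C Eb Gb
Common to both → Eb, Gb.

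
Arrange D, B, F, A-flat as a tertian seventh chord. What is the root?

Arranged so that each adjacent pair is a third by letter name: B – D – F – A-flat.
The bottom of that stack, B, is the root (this is B diminished seventh).

B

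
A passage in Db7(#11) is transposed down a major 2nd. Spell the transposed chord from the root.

A major 2nd down from Db is Cb, so the new chord is Cb dominant seventh sharp eleven.
Root: Cb
Major 3rd (3rd): Eb
Perfect 5th (5th): Gb
Minor 7th (7th): Bbb
Augmented 11th (11th): F

Cb, Eb, Gb, Bbb, F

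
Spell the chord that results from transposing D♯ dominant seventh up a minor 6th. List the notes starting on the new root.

A minor 6th up from D# is B, so the new chord is B dominant seventh.
- root: B
- major 3rd: D#
- perfect 5th: F#
- minor 7th: A

B D# F# A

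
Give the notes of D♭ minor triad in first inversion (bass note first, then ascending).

In root position, D♭ minor triad is D♭–F♭–A♭.
First inversion puts the third (F♭) in the bass.

F♭, A♭, D♭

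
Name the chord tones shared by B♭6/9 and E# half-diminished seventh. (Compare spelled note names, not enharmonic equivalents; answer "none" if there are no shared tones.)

B♭6/9: Bb D F G C
E# half-diminished seventh: E# G# B D#
Common to both → none.

none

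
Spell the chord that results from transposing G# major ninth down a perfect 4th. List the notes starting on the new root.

D#, F##, A#, C##, E#

Transposed root: G# → D# (perfect 4th down). So we spell D# major ninth:
D# — root
F## — major 3rd
A# — perfect 5th
C## — major 7th
E# — major 9th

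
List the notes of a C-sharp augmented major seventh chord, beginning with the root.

C-sharp augmented major seventh is an augmented major seventh built on C-sharp.
- root: C-sharp
- major 3rd: E-sharp
- augmented 5th: G-double-sharp
- major 7th: B-sharp

C-sharp, E-sharp, G-double-sharp, B-sharp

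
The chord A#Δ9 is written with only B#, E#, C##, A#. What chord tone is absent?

G##

A#Δ9 = A#, C##, E#, G##, B#. The voicing lacks the 7th (major 7th), G##.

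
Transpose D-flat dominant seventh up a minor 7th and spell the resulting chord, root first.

C-flat, E-flat, G-flat, B-double-flat

D-flat up a minor 7th → C-flat. New chord: C-flat dominant seventh.
root → C-flat
3rd (major 3rd) → E-flat
5th (perfect 5th) → G-flat
7th (minor 7th) → B-double-flat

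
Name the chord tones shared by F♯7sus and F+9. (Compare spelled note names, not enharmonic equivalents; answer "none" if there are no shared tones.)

F♯7sus = F#, B, C#, E.
F+9 = F, A, C#, Eb, G.
Shared: C#.

C#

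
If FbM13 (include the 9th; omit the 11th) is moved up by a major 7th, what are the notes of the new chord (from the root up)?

Eb G Bb D F C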